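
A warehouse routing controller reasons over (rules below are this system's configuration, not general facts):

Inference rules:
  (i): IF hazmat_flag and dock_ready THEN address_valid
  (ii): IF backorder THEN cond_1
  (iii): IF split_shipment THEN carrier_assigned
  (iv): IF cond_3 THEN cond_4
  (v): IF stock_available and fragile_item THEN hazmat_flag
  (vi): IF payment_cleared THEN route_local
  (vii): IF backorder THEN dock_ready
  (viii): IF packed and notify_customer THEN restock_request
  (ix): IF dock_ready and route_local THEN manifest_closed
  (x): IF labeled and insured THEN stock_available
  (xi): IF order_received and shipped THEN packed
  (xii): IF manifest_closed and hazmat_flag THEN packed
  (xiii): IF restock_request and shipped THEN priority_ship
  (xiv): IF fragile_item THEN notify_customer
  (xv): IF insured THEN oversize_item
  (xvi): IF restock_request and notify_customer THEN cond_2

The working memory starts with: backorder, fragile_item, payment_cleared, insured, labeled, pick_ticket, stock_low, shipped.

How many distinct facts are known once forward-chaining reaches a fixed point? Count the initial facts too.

Round 1 fires (ii), (vi), (vii), (x), (xiv), (xv), giving cond_1, route_local, dock_ready, stock_available, notify_customer, oversize_item.
Round 2 fires (v), (ix), giving hazmat_flag, manifest_closed.
Round 3 fires (i), (xii), giving address_valid, packed.
Round 4 fires (viii), giving restock_request.
Round 5 fires (xiii), (xvi), giving priority_ship, cond_2.
Closure: {address_valid, backorder, cond_1, cond_2, dock_ready, fragile_item, hazmat_flag, insured, labeled, manifest_closed, notify_customer, oversize_item, packed, payment_cleared, pick_ticket, priority_ship, restock_request, route_local, shipped, stock_available, stock_low} — 21 facts.

21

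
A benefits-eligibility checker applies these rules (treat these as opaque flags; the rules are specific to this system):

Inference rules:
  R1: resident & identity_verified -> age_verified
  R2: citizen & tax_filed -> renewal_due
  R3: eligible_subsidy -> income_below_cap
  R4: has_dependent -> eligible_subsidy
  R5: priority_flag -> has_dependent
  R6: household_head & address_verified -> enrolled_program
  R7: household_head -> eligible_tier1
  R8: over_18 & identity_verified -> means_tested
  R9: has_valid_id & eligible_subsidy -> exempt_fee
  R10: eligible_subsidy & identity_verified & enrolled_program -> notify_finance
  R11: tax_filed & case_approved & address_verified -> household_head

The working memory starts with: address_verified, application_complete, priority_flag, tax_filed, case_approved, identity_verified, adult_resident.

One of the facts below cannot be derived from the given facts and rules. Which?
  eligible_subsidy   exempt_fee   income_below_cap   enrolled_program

exempt_fee

Round 1: R5 [priority_flag -> has_dependent]; R11 [tax_filed & case_approved & address_verified -> household_head]. Adds has_dependent, household_head.
Round 2: R4 [has_dependent -> eligible_subsidy]; R6 [household_head & address_verified -> enrolled_program]; R7 [household_head -> eligible_tier1]. Adds eligible_subsidy, enrolled_program, eligible_tier1.
Round 3: R3 [eligible_subsidy -> income_below_cap]; R10 [eligible_subsidy & identity_verified & enrolled_program -> notify_finance]. Adds income_below_cap, notify_finance.
Derived: enrolled_program (round 2), eligible_subsidy (round 2), income_below_cap (round 3). exempt_fee never appears in any round.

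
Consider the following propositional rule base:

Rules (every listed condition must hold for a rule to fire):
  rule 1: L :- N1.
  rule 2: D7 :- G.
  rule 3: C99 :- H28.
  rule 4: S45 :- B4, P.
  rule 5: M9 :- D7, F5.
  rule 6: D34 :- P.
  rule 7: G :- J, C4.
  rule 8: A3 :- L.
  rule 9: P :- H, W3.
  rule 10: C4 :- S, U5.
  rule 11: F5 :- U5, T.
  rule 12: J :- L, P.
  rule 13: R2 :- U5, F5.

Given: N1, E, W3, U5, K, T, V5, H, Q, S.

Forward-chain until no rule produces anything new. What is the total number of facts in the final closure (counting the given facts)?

21

Round 1 — rule 1, rule 9, rule 10, rule 11, derive L, P, C4, F5.
Round 2 — rule 6, rule 8, rule 12, rule 13, derive D34, A3, J, R2.
Round 3 — rule 7, derive G.
Round 4 — rule 2, derive D7.
Round 5 — rule 5, derive M9.
Closure: {A3, C4, D34, D7, E, F5, G, H, J, K, L, M9, N1, P, Q, R2, S, T, U5, V5, W3} — 21 facts.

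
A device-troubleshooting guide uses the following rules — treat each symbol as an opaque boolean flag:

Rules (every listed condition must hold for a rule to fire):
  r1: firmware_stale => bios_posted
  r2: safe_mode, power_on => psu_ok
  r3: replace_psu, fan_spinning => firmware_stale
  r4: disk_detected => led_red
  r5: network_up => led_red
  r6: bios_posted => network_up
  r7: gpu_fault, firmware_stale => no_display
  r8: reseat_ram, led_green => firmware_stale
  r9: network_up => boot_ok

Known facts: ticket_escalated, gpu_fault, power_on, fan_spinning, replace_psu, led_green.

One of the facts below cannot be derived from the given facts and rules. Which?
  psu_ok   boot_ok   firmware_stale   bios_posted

Round 1 — r3, derive firmware_stale.
Round 2 — r1, r7, derive bios_posted, no_display.
Round 3 — r6, derive network_up.
Round 4 — r5, r9, derive led_red, boot_ok.
Derived: firmware_stale (round 1), boot_ok (round 4), bios_posted (round 2). psu_ok never appears in any round.

psu_ok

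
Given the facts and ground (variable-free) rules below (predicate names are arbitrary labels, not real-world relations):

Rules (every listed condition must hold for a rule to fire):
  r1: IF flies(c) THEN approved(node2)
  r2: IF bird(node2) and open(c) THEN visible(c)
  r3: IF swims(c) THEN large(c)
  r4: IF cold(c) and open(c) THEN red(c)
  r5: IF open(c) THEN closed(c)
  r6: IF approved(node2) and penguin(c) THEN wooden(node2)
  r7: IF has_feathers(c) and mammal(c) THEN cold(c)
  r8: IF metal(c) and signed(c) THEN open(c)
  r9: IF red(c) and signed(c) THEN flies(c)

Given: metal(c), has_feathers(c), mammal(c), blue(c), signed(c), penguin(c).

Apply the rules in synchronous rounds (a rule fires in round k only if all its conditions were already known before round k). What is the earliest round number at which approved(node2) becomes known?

Round 1 — r7, r8, derive cold(c), open(c).
Round 2 — r4, r5, derive red(c), closed(c).
Round 3 — r9, derive flies(c).
Round 4 — r1, derive approved(node2).
approved(node2) first appears in round 4.

4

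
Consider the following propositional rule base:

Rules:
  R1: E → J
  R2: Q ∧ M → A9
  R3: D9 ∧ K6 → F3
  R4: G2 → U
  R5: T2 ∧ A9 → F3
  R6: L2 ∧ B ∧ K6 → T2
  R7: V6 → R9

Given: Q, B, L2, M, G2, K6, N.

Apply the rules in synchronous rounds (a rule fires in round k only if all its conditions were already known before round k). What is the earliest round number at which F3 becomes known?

[1] R2 [Q ∧ M → A9]; R4 [G2 → U]; R6 [L2 ∧ B ∧ K6 → T2]. ⇒ new: A9, U, T2.
[2] R5 [T2 ∧ A9 → F3]. ⇒ new: F3.
F3 first appears in round 2.

2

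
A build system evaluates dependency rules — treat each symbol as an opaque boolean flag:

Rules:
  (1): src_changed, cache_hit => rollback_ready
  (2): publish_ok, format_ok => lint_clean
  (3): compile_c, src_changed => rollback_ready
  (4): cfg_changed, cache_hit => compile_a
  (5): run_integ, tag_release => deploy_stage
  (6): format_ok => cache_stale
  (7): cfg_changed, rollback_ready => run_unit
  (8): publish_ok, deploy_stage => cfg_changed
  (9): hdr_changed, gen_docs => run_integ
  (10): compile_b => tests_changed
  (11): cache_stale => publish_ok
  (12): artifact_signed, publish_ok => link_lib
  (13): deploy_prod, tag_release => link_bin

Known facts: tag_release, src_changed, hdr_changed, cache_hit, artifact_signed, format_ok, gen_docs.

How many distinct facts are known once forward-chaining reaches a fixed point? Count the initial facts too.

17

[1] (1) [src_changed, cache_hit => rollback_ready]; (6) [format_ok => cache_stale]; (9) [hdr_changed, gen_docs => run_integ]. ⇒ new: rollback_ready, cache_stale, run_integ.
[2] (5) [run_integ, tag_release => deploy_stage]; (11) [cache_stale => publish_ok]. ⇒ new: deploy_stage, publish_ok.
[3] (2) [publish_ok, format_ok => lint_clean]; (8) [publish_ok, deploy_stage => cfg_changed]; (12) [artifact_signed, publish_ok => link_lib]. ⇒ new: lint_clean, cfg_changed, link_lib.
[4] (4) [cfg_changed, cache_hit => compile_a]; (7) [cfg_changed, rollback_ready => run_unit]. ⇒ new: compile_a, run_unit.
Closure: {artifact_signed, cache_hit, cache_stale, cfg_changed, compile_a, deploy_stage, format_ok, gen_docs, hdr_changed, link_lib, lint_clean, publish_ok, rollback_ready, run_integ, run_unit, src_changed, tag_release} — 17 facts.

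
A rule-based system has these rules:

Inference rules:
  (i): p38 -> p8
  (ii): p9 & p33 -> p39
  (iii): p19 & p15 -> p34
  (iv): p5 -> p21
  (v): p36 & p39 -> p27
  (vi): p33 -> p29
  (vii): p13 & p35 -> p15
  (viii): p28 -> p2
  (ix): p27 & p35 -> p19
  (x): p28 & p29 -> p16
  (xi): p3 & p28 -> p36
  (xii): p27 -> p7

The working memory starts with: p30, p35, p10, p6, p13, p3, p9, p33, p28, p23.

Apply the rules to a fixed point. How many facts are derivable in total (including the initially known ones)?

20

Round 1 — (ii), (vi), (vii), (viii), (xi), derive p39, p29, p15, p2, p36.
Round 2 — (v), (x), derive p27, p16.
Round 3 — (ix), (xii), derive p19, p7.
Round 4 — (iii), derive p34.
Closure: {p10, p13, p15, p16, p19, p2, p23, p27, p28, p29, p3, p30, p33, p34, p35, p36, p39, p6, p7, p9} — 20 facts.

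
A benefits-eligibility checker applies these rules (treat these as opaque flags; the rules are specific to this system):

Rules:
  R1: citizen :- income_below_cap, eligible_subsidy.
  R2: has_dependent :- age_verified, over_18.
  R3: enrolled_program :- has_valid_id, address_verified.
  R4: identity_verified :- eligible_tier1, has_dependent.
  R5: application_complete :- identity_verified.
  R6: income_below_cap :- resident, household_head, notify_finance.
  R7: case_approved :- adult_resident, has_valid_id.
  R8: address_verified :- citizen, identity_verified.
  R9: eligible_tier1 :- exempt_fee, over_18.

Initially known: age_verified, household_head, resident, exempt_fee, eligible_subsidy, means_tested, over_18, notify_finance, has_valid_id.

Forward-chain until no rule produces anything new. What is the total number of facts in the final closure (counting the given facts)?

[1] R2 [has_dependent :- age_verified, over_18.]; R6 [income_below_cap :- resident, household_head, notify_finance.]; R9 [eligible_tier1 :- exempt_fee, over_18.]. ⇒ new: has_dependent, income_below_cap, eligible_tier1.
[2] R1 [citizen :- income_below_cap, eligible_subsidy.]; R4 [identity_verified :- eligible_tier1, has_dependent.]. ⇒ new: citizen, identity_verified.
[3] R5 [application_complete :- identity_verified.]; R8 [address_verified :- citizen, identity_verified.]. ⇒ new: application_complete, address_verified.
[4] R3 [enrolled_program :- has_valid_id, address_verified.]. ⇒ new: enrolled_program.
Closure: {address_verified, age_verified, application_complete, citizen, eligible_subsidy, eligible_tier1, enrolled_program, exempt_fee, has_dependent, has_valid_id, household_head, identity_verified, income_below_cap, means_tested, notify_finance, over_18, resident} — 17 facts.

17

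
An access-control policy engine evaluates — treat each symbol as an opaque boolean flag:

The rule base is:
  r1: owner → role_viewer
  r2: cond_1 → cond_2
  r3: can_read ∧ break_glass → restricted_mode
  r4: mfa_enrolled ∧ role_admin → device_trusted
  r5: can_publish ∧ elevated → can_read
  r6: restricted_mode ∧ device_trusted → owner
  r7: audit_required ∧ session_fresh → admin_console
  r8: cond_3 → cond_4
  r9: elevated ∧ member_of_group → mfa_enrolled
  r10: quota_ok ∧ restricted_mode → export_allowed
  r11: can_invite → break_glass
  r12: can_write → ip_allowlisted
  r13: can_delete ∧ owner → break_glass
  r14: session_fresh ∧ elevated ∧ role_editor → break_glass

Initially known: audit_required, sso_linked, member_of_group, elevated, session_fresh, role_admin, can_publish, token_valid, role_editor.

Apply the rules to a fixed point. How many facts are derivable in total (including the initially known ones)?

Round 1: r5 [can_publish ∧ elevated → can_read]; r7 [audit_required ∧ session_fresh → admin_console]; r9 [elevated ∧ member_of_group → mfa_enrolled]; r14 [session_fresh ∧ elevated ∧ role_editor → break_glass]. New: can_read, admin_console, mfa_enrolled, break_glass.
Round 2: r3 [can_read ∧ break_glass → restricted_mode]; r4 [mfa_enrolled ∧ role_admin → device_trusted]. New: restricted_mode, device_trusted.
Round 3: r6 [restricted_mode ∧ device_trusted → owner]. New: owner.
Round 4: r1 [owner → role_viewer]. New: role_viewer.
Closure: {admin_console, audit_required, break_glass, can_publish, can_read, device_trusted, elevated, member_of_group, mfa_enrolled, owner, restricted_mode, role_admin, role_editor, role_viewer, session_fresh, sso_linked, token_valid} — 17 facts.

17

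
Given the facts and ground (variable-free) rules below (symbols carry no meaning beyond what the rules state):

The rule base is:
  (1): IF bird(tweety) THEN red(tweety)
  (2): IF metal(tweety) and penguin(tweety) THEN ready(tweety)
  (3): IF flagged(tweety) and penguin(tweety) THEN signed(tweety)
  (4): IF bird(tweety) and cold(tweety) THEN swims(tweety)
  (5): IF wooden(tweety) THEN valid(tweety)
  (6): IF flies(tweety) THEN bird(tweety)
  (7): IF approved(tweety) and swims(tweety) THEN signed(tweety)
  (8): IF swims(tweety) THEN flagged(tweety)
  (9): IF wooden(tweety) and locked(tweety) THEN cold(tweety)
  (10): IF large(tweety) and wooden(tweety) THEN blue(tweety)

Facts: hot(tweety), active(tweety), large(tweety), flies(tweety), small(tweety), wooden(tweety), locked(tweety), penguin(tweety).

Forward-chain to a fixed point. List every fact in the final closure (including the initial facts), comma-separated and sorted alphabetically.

[1] (5) [IF wooden(tweety) THEN valid(tweety)]; (6) [IF flies(tweety) THEN bird(tweety)]; (9) [IF wooden(tweety) and locked(tweety) THEN cold(tweety)]; (10) [IF large(tweety) and wooden(tweety) THEN blue(tweety)]. ⇒ new: valid(tweety), bird(tweety), cold(tweety), blue(tweety).
[2] (1) [IF bird(tweety) THEN red(tweety)]; (4) [IF bird(tweety) and cold(tweety) THEN swims(tweety)]. ⇒ new: red(tweety), swims(tweety).
[3] (8) [IF swims(tweety) THEN flagged(tweety)]. ⇒ new: flagged(tweety).
[4] (3) [IF flagged(tweety) and penguin(tweety) THEN signed(tweety)]. ⇒ new: signed(tweety).

active(tweety), bird(tweety), blue(tweety), cold(tweety), flagged(tweety), flies(tweety), hot(tweety), large(tweety), locked(tweety), penguin(tweety), red(tweety), signed(tweety), small(tweety), swims(tweety), valid(tweety), wooden(tweety)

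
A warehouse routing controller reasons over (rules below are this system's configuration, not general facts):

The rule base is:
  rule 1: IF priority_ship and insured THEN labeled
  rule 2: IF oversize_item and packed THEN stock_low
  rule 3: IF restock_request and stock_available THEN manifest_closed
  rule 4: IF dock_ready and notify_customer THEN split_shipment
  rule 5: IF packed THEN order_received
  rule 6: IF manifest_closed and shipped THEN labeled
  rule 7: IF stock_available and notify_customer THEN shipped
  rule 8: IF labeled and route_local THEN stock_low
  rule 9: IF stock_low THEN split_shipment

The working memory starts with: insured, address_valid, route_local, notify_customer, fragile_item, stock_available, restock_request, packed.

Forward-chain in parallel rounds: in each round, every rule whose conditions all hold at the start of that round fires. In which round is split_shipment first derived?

Round 1 fires rule 3, rule 5, rule 7, giving manifest_closed, order_received, shipped.
Round 2 fires rule 6, giving labeled.
Round 3 fires rule 8, giving stock_low.
Round 4 fires rule 9, giving split_shipment.
split_shipment first appears in round 4.

4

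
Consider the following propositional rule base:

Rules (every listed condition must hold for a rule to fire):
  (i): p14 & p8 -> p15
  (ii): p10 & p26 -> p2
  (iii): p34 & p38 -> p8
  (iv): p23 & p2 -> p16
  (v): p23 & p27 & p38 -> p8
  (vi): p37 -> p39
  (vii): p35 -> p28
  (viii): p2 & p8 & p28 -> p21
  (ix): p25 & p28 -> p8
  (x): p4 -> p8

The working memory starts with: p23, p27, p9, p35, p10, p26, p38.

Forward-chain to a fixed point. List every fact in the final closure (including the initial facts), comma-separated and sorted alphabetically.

Round 1: (ii) [p10 & p26 -> p2]; (v) [p23 & p27 & p38 -> p8]; (vii) [p35 -> p28]. Adds p2, p8, p28.
Round 2: (iv) [p23 & p2 -> p16]; (viii) [p2 & p8 & p28 -> p21]. Adds p16, p21.

p10, p16, p2, p21, p23, p26, p27, p28, p35, p38, p8, p9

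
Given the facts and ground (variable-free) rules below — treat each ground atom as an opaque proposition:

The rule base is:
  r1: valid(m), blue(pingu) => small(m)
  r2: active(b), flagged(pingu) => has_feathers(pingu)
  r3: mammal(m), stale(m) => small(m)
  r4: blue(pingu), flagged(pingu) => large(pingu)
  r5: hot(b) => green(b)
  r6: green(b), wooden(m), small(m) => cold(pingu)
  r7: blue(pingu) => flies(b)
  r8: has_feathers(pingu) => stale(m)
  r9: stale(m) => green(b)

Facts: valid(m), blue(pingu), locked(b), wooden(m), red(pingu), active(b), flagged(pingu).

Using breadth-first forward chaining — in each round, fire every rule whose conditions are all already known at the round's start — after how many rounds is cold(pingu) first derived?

Round 1 — r1, r2, r4, r7, derive small(m), has_feathers(pingu), large(pingu), flies(b).
Round 2 — r8, derive stale(m).
Round 3 — r9, derive green(b).
Round 4 — r6, derive cold(pingu).
cold(pingu) first appears in round 4.

4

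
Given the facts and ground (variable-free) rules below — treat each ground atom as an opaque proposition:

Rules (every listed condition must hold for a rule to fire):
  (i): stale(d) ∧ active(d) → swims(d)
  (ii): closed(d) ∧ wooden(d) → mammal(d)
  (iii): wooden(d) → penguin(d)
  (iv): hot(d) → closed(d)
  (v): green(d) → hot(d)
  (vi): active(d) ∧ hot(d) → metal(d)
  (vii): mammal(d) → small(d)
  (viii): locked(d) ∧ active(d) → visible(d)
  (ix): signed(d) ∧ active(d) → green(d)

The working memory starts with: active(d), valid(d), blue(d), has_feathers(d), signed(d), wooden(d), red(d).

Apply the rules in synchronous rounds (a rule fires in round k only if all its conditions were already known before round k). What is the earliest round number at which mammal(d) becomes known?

Round 1: (iii) [wooden(d) → penguin(d)]; (ix) [signed(d) ∧ active(d) → green(d)]. New: penguin(d), green(d).
Round 2: (v) [green(d) → hot(d)]. New: hot(d).
Round 3: (iv) [hot(d) → closed(d)]; (vi) [active(d) ∧ hot(d) → metal(d)]. New: closed(d), metal(d).
Round 4: (ii) [closed(d) ∧ wooden(d) → mammal(d)]. New: mammal(d).
mammal(d) first appears in round 4.

4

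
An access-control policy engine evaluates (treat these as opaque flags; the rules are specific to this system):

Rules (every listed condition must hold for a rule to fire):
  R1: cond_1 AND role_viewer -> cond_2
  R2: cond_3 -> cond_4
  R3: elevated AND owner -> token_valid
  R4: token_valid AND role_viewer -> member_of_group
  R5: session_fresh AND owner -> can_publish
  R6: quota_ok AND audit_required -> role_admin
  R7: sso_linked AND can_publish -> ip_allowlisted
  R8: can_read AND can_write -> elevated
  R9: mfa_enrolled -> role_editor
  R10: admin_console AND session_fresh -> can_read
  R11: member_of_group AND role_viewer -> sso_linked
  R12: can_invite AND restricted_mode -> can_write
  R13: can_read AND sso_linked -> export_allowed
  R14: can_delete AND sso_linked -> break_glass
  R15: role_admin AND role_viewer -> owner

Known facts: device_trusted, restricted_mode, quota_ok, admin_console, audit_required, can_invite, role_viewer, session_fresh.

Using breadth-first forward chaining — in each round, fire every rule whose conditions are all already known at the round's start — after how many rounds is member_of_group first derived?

Round 1: R6 [quota_ok AND audit_required -> role_admin]; R10 [admin_console AND session_fresh -> can_read]; R12 [can_invite AND restricted_mode -> can_write]. New: role_admin, can_read, can_write.
Round 2: R8 [can_read AND can_write -> elevated]; R15 [role_admin AND role_viewer -> owner]. New: elevated, owner.
Round 3: R3 [elevated AND owner -> token_valid]; R5 [session_fresh AND owner -> can_publish]. New: token_valid, can_publish.
Round 4: R4 [token_valid AND role_viewer -> member_of_group]. New: member_of_group.
member_of_group first appears in round 4.

4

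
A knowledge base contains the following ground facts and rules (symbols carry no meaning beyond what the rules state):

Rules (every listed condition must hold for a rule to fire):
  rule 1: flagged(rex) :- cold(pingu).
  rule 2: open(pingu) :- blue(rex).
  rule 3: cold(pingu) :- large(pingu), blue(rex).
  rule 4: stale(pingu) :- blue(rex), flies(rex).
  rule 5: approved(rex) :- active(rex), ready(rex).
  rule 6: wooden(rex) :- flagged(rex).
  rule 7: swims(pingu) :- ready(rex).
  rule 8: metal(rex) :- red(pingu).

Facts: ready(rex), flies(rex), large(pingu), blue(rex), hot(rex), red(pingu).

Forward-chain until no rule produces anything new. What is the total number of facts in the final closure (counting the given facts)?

Round 1 — rule 2, rule 3, rule 4, rule 7, rule 8, derive open(pingu), cold(pingu), stale(pingu), swims(pingu), metal(rex).
Round 2 — rule 1, derive flagged(rex).
Round 3 — rule 6, derive wooden(rex).
Closure: {blue(rex), cold(pingu), flagged(rex), flies(rex), hot(rex), large(pingu), metal(rex), open(pingu), ready(rex), red(pingu), stale(pingu), swims(pingu), wooden(rex)} — 13 facts.

13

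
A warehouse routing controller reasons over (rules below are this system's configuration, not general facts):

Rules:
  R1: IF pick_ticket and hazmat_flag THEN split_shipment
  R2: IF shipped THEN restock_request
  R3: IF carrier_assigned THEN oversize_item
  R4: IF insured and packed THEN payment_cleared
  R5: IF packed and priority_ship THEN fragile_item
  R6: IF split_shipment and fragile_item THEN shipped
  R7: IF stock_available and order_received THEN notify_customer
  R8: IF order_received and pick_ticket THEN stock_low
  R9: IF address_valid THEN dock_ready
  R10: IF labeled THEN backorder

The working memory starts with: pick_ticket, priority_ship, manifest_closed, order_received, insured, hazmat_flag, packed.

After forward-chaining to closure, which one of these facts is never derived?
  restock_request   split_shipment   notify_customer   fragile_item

notify_customer

Round 1: R1 [IF pick_ticket and hazmat_flag THEN split_shipment]; R4 [IF insured and packed THEN payment_cleared]; R5 [IF packed and priority_ship THEN fragile_item]; R8 [IF order_received and pick_ticket THEN stock_low]. Adds split_shipment, payment_cleared, fragile_item, stock_low.
Round 2: R6 [IF split_shipment and fragile_item THEN shipped]. Adds shipped.
Round 3: R2 [IF shipped THEN restock_request]. Adds restock_request.
Derived: split_shipment (round 1), restock_request (round 3), fragile_item (round 1). notify_customer never appears in any round.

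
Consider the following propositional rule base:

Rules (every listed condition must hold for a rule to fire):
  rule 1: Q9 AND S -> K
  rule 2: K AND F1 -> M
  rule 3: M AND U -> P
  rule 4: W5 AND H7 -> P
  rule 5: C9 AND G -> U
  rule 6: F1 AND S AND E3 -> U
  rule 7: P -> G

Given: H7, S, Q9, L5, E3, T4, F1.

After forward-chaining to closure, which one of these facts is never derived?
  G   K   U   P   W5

W5

Round 1 fires rule 1, rule 6, giving K, U.
Round 2 fires rule 2, giving M.
Round 3 fires rule 3, giving P.
Round 4 fires rule 7, giving G.
Derived: P (round 3), G (round 4), U (round 1), K (round 1). W5 never appears in any round.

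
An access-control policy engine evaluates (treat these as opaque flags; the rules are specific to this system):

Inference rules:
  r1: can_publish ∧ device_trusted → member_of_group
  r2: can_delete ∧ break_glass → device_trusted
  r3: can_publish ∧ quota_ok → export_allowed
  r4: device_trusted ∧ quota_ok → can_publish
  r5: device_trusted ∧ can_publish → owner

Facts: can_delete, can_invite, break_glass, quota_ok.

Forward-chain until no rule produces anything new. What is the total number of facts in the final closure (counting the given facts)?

Round 1: r2 [can_delete ∧ break_glass → device_trusted]. Adds device_trusted.
Round 2: r4 [device_trusted ∧ quota_ok → can_publish]. Adds can_publish.
Round 3: r1 [can_publish ∧ device_trusted → member_of_group]; r3 [can_publish ∧ quota_ok → export_allowed]; r5 [device_trusted ∧ can_publish → owner]. Adds member_of_group, export_allowed, owner.
Closure: {break_glass, can_delete, can_invite, can_publish, device_trusted, export_allowed, member_of_group, owner, quota_ok} — 9 facts.

9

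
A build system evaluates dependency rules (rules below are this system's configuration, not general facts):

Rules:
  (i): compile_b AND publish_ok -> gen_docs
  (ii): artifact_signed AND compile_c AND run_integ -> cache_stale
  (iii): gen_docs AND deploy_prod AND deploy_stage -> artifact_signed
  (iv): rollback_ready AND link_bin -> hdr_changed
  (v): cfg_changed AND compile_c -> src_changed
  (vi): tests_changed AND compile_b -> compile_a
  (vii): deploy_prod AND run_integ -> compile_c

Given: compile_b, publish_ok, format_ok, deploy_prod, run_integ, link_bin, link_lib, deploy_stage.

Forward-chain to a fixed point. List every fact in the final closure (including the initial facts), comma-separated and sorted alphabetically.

Round 1 fires (i), (vii), giving gen_docs, compile_c.
Round 2 fires (iii), giving artifact_signed.
Round 3 fires (ii), giving cache_stale.

artifact_signed, cache_stale, compile_b, compile_c, deploy_prod, deploy_stage, format_ok, gen_docs, link_bin, link_lib, publish_ok, run_integ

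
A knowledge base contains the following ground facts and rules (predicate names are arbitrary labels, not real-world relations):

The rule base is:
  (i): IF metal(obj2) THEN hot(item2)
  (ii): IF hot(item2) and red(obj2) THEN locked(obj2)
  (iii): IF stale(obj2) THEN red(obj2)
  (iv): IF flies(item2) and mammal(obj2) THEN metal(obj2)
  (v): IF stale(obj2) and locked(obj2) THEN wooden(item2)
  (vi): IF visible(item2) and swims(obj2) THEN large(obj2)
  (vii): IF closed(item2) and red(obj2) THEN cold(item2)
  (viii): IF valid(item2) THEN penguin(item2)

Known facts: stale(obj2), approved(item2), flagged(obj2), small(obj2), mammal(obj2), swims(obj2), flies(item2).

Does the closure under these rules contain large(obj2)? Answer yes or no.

no

Round 1 fires (iii), (iv), giving red(obj2), metal(obj2).
Round 2 fires (i), giving hot(item2).
Round 3 fires (ii), giving locked(obj2).
Round 4 fires (v), giving wooden(item2).
Fixed point reached. large(obj2) is concluded only by (vi); (vi) needs visible(item2) (never derived).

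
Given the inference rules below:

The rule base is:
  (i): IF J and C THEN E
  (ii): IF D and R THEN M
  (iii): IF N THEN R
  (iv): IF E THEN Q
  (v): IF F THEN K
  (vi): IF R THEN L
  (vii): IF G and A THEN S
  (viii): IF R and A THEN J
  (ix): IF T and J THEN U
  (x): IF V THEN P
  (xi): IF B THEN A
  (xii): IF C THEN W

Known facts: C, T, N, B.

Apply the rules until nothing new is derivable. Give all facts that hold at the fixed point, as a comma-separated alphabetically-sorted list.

A, B, C, E, J, L, N, Q, R, T, U, W

Round 1 fires (iii), (xi), (xii), giving R, A, W.
Round 2 fires (vi), (viii), giving L, J.
Round 3 fires (i), (ix), giving E, U.
Round 4 fires (iv), giving Q.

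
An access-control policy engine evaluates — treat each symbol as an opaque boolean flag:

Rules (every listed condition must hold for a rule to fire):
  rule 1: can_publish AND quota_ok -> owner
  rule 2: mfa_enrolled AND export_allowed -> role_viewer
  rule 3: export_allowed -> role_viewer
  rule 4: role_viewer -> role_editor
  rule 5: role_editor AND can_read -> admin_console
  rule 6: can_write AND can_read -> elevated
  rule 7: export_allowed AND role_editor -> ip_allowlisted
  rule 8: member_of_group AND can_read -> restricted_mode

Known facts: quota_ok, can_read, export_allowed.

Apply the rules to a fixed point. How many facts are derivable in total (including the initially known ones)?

Round 1: rule 3 [export_allowed -> role_viewer]. New: role_viewer.
Round 2: rule 4 [role_viewer -> role_editor]. New: role_editor.
Round 3: rule 5 [role_editor AND can_read -> admin_console]; rule 7 [export_allowed AND role_editor -> ip_allowlisted]. New: admin_console, ip_allowlisted.
Closure: {admin_console, can_read, export_allowed, ip_allowlisted, quota_ok, role_editor, role_viewer} — 7 facts.

7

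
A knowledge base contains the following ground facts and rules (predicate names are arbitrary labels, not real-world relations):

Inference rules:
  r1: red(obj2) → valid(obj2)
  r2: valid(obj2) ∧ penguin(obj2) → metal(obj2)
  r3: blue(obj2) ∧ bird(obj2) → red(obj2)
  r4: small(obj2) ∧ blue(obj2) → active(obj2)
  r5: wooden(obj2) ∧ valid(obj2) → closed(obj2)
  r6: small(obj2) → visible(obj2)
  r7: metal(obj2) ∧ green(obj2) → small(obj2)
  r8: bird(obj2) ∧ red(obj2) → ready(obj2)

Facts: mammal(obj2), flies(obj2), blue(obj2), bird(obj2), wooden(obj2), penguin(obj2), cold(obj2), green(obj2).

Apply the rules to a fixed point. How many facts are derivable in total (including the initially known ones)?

[1] r3 [blue(obj2) ∧ bird(obj2) → red(obj2)]. ⇒ new: red(obj2).
[2] r1 [red(obj2) → valid(obj2)]; r8 [bird(obj2) ∧ red(obj2) → ready(obj2)]. ⇒ new: valid(obj2), ready(obj2).
[3] r2 [valid(obj2) ∧ penguin(obj2) → metal(obj2)]; r5 [wooden(obj2) ∧ valid(obj2) → closed(obj2)]. ⇒ new: metal(obj2), closed(obj2).
[4] r7 [metal(obj2) ∧ green(obj2) → small(obj2)]. ⇒ new: small(obj2).
[5] r4 [small(obj2) ∧ blue(obj2) → active(obj2)]; r6 [small(obj2) → visible(obj2)]. ⇒ new: active(obj2), visible(obj2).
Closure: {active(obj2), bird(obj2), blue(obj2), closed(obj2), cold(obj2), flies(obj2), green(obj2), mammal(obj2), metal(obj2), penguin(obj2), ready(obj2), red(obj2), small(obj2), valid(obj2), visible(obj2), wooden(obj2)} — 16 facts.

16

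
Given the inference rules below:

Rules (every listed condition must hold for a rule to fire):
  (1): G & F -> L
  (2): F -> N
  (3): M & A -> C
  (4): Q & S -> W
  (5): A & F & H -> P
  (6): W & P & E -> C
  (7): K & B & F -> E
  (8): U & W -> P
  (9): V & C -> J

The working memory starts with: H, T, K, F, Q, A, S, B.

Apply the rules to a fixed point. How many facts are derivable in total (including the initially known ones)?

Round 1: (2) [F -> N]; (4) [Q & S -> W]; (5) [A & F & H -> P]; (7) [K & B & F -> E]. New: N, W, P, E.
Round 2: (6) [W & P & E -> C]. New: C.
Closure: {A, B, C, E, F, H, K, N, P, Q, S, T, W} — 13 facts.

13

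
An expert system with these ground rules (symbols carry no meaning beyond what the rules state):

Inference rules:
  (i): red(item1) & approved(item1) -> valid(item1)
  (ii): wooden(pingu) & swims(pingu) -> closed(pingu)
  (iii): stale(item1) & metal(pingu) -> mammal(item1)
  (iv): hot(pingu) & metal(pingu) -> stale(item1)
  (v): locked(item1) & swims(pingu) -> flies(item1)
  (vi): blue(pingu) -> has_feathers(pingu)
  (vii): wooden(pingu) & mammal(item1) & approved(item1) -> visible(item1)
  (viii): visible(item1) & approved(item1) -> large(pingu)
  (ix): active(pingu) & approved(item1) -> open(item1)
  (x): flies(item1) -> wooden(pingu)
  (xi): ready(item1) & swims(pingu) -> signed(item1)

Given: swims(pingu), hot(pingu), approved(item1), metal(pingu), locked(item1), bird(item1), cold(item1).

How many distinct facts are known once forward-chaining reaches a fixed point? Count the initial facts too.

14

Round 1: (iv) [hot(pingu) & metal(pingu) -> stale(item1)]; (v) [locked(item1) & swims(pingu) -> flies(item1)]. New: stale(item1), flies(item1).
Round 2: (iii) [stale(item1) & metal(pingu) -> mammal(item1)]; (x) [flies(item1) -> wooden(pingu)]. New: mammal(item1), wooden(pingu).
Round 3: (ii) [wooden(pingu) & swims(pingu) -> closed(pingu)]; (vii) [wooden(pingu) & mammal(item1) & approved(item1) -> visible(item1)]. New: closed(pingu), visible(item1).
Round 4: (viii) [visible(item1) & approved(item1) -> large(pingu)]. New: large(pingu).
Closure: {approved(item1), bird(item1), closed(pingu), cold(item1), flies(item1), hot(pingu), large(pingu), locked(item1), mammal(item1), metal(pingu), stale(item1), swims(pingu), visible(item1), wooden(pingu)} — 14 facts.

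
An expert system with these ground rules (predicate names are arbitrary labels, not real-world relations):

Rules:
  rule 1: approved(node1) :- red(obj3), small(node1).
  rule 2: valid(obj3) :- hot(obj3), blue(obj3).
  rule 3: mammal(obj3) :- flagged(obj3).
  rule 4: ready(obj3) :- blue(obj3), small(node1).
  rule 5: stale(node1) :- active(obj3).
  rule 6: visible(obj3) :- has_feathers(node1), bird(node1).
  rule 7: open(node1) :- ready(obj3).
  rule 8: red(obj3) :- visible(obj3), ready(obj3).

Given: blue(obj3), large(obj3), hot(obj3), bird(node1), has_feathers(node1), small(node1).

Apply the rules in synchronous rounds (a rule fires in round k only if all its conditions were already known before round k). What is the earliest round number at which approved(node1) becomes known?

3

Round 1 fires rule 2, rule 4, rule 6, giving valid(obj3), ready(obj3), visible(obj3).
Round 2 fires rule 7, rule 8, giving open(node1), red(obj3).
Round 3 fires rule 1, giving approved(node1).
approved(node1) first appears in round 3.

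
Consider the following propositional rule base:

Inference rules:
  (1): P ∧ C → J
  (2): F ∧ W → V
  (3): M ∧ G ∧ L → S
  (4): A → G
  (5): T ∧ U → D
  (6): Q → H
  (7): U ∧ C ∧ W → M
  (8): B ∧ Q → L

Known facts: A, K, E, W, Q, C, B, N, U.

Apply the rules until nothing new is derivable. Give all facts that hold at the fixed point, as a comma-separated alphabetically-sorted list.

A, B, C, E, G, H, K, L, M, N, Q, S, U, W

Round 1 fires (4), (6), (7), (8), giving G, H, M, L.
Round 2 fires (3), giving S.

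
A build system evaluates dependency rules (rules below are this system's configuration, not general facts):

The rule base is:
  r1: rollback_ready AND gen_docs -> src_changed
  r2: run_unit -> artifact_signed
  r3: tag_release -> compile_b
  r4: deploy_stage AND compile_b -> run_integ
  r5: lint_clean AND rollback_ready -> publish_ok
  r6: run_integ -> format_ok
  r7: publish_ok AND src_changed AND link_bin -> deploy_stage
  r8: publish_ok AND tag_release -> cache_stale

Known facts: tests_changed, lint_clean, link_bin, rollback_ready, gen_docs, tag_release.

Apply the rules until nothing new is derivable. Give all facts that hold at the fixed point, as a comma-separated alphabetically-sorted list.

Round 1 — r1, r3, r5, derive src_changed, compile_b, publish_ok.
Round 2 — r7, r8, derive deploy_stage, cache_stale.
Round 3 — r4, derive run_integ.
Round 4 — r6, derive format_ok.

cache_stale, compile_b, deploy_stage, format_ok, gen_docs, link_bin, lint_clean, publish_ok, rollback_ready, run_integ, src_changed, tag_release, tests_changed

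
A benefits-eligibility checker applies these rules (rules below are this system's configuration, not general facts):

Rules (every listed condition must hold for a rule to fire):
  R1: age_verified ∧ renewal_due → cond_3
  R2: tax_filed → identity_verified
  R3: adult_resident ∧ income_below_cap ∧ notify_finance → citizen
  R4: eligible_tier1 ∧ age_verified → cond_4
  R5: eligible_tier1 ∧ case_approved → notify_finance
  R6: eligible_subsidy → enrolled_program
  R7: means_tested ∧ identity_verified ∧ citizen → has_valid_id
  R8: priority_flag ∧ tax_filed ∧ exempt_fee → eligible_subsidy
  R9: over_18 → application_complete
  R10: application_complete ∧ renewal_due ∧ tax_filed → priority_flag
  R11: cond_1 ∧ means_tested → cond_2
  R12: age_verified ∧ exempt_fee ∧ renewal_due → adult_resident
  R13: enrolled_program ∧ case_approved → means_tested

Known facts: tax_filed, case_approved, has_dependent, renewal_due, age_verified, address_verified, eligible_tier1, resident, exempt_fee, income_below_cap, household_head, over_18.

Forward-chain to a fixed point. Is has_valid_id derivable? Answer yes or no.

Round 1: R1 [age_verified ∧ renewal_due → cond_3]; R2 [tax_filed → identity_verified]; R4 [eligible_tier1 ∧ age_verified → cond_4]; R5 [eligible_tier1 ∧ case_approved → notify_finance]; R9 [over_18 → application_complete]; R12 [age_verified ∧ exempt_fee ∧ renewal_due → adult_resident]. New: cond_3, identity_verified, cond_4, notify_finance, application_complete, adult_resident.
Round 2: R3 [adult_resident ∧ income_below_cap ∧ notify_finance → citizen]; R10 [application_complete ∧ renewal_due ∧ tax_filed → priority_flag]. New: citizen, priority_flag.
Round 3: R8 [priority_flag ∧ tax_filed ∧ exempt_fee → eligible_subsidy]. New: eligible_subsidy.
Round 4: R6 [eligible_subsidy → enrolled_program]. New: enrolled_program.
Round 5: R13 [enrolled_program ∧ case_approved → means_tested]. New: means_tested.
Round 6: R7 [means_tested ∧ identity_verified ∧ citizen → has_valid_id]. New: has_valid_id.
has_valid_id appears in round 6, so it is derivable.

yes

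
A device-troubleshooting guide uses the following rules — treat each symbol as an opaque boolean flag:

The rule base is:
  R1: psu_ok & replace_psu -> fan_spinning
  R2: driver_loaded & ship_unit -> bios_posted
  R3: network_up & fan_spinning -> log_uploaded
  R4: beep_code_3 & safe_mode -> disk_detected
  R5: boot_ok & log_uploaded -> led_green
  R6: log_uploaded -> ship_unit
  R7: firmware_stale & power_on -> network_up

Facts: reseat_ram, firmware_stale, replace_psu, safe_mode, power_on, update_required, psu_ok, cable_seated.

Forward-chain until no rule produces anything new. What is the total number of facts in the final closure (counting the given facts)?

Round 1 fires R1, R7, giving fan_spinning, network_up.
Round 2 fires R3, giving log_uploaded.
Round 3 fires R6, giving ship_unit.
Closure: {cable_seated, fan_spinning, firmware_stale, log_uploaded, network_up, power_on, psu_ok, replace_psu, reseat_ram, safe_mode, ship_unit, update_required} — 12 facts.

12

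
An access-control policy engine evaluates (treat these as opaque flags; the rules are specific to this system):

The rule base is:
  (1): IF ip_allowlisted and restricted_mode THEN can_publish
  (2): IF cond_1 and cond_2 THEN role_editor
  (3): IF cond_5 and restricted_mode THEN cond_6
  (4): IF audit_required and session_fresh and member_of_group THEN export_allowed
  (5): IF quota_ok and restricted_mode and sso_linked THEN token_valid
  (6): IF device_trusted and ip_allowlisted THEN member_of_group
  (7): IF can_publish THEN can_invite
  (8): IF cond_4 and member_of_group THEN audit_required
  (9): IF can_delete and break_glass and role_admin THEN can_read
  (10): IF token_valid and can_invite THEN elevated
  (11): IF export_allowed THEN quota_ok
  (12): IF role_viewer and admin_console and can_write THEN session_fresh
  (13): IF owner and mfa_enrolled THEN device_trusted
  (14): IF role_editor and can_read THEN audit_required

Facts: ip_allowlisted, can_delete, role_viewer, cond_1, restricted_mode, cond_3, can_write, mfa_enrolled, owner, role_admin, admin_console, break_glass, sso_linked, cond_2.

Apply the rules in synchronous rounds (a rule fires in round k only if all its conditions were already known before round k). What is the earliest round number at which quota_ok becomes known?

4

Round 1: (1) [IF ip_allowlisted and restricted_mode THEN can_publish]; (2) [IF cond_1 and cond_2 THEN role_editor]; (9) [IF can_delete and break_glass and role_admin THEN can_read]; (12) [IF role_viewer and admin_console and can_write THEN session_fresh]; (13) [IF owner and mfa_enrolled THEN device_trusted]. Adds can_publish, role_editor, can_read, session_fresh, device_trusted.
Round 2: (6) [IF device_trusted and ip_allowlisted THEN member_of_group]; (7) [IF can_publish THEN can_invite]; (14) [IF role_editor and can_read THEN audit_required]. Adds member_of_group, can_invite, audit_required.
Round 3: (4) [IF audit_required and session_fresh and member_of_group THEN export_allowed]. Adds export_allowed.
Round 4: (11) [IF export_allowed THEN quota_ok]. Adds quota_ok.
quota_ok first appears in round 4.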